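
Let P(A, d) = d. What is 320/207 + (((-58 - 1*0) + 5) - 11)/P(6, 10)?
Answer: -5024/1035 ≈ -4.8541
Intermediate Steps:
320/207 + (((-58 - 1*0) + 5) - 11)/P(6, 10) = 320/207 + (((-58 - 1*0) + 5) - 11)/10 = 320*(1/207) + (((-58 + 0) + 5) - 11)*(⅒) = 320/207 + ((-58 + 5) - 11)*(⅒) = 320/207 + (-53 - 11)*(⅒) = 320/207 - 64*⅒ = 320/207 - 32/5 = -5024/1035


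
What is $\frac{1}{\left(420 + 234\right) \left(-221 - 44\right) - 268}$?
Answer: $- \frac{1}{173578} \approx -5.7611 \cdot 10^{-6}$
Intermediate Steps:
$\frac{1}{\left(420 + 234\right) \left(-221 - 44\right) - 268} = \frac{1}{654 \left(-265\right) - 268} = \frac{1}{-173310 - 268} = \frac{1}{-173578} = - \frac{1}{173578}$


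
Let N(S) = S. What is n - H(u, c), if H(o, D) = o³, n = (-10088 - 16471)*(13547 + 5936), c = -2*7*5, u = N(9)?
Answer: -517449726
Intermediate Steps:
u = 9
c = -70 (c = -14*5 = -70)
n = -517448997 (n = -26559*19483 = -517448997)
n - H(u, c) = -517448997 - 1*9³ = -517448997 - 1*729 = -517448997 - 729 = -517449726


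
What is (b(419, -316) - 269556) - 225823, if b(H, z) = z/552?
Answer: -68362381/138 ≈ -4.9538e+5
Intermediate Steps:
b(H, z) = z/552 (b(H, z) = z*(1/552) = z/552)
(b(419, -316) - 269556) - 225823 = ((1/552)*(-316) - 269556) - 225823 = (-79/138 - 269556) - 225823 = -37198807/138 - 225823 = -68362381/138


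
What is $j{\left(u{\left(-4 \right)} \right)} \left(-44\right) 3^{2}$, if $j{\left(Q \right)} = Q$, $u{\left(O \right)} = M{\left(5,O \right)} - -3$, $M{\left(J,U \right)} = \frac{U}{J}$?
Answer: $- \frac{4356}{5} \approx -871.2$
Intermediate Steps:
$u{\left(O \right)} = 3 + \frac{O}{5}$ ($u{\left(O \right)} = \frac{O}{5} - -3 = O \frac{1}{5} + 3 = \frac{O}{5} + 3 = 3 + \frac{O}{5}$)
$j{\left(u{\left(-4 \right)} \right)} \left(-44\right) 3^{2} = \left(3 + \frac{1}{5} \left(-4\right)\right) \left(-44\right) 3^{2} = \left(3 - \frac{4}{5}\right) \left(-44\right) 9 = \frac{11}{5} \left(-44\right) 9 = \left(- \frac{484}{5}\right) 9 = - \frac{4356}{5}$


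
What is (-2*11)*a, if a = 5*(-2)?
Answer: 220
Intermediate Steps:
a = -10
(-2*11)*a = -2*11*(-10) = -22*(-10) = 220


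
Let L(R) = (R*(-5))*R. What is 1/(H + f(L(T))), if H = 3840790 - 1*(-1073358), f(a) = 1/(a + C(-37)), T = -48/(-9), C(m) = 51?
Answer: 821/4034515499 ≈ 2.0349e-7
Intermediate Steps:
T = 16/3 (T = -48*(-⅑) = 16/3 ≈ 5.3333)
L(R) = -5*R² (L(R) = (-5*R)*R = -5*R²)
f(a) = 1/(51 + a) (f(a) = 1/(a + 51) = 1/(51 + a))
H = 4914148 (H = 3840790 + 1073358 = 4914148)
1/(H + f(L(T))) = 1/(4914148 + 1/(51 - 5*(16/3)²)) = 1/(4914148 + 1/(51 - 5*256/9)) = 1/(4914148 + 1/(51 - 1280/9)) = 1/(4914148 + 1/(-821/9)) = 1/(4914148 - 9/821) = 1/(4034515499/821) = 821/4034515499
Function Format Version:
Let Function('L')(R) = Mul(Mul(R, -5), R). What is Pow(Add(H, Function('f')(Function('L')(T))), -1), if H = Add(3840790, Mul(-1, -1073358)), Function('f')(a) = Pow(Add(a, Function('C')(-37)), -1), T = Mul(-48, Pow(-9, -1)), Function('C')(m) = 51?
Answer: Rational(821, 4034515499) ≈ 2.0349e-7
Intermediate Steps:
T = Rational(16, 3) (T = Mul(-48, Rational(-1, 9)) = Rational(16, 3) ≈ 5.3333)
Function('L')(R) = Mul(-5, Pow(R, 2)) (Function('L')(R) = Mul(Mul(-5, R), R) = Mul(-5, Pow(R, 2)))
Function('f')(a) = Pow(Add(51, a), -1) (Function('f')(a) = Pow(Add(a, 51), -1) = Pow(Add(51, a), -1))
H = 4914148 (H = Add(3840790, 1073358) = 4914148)
Pow(Add(H, Function('f')(Function('L')(T))), -1) = Pow(Add(4914148, Pow(Add(51, Mul(-5, Pow(Rational(16, 3), 2))), -1)), -1) = Pow(Add(4914148, Pow(Add(51, Mul(-5, Rational(256, 9))), -1)), -1) = Pow(Add(4914148, Pow(Add(51, Rational(-1280, 9)), -1)), -1) = Pow(Add(4914148, Pow(Rational(-821, 9), -1)), -1) = Pow(Add(4914148, Rational(-9, 821)), -1) = Pow(Rational(4034515499, 821), -1) = Rational(821, 4034515499)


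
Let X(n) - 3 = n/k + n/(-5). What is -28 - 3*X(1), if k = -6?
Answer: -359/10 ≈ -35.900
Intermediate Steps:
X(n) = 3 - 11*n/30 (X(n) = 3 + (n/(-6) + n/(-5)) = 3 + (n*(-⅙) + n*(-⅕)) = 3 + (-n/6 - n/5) = 3 - 11*n/30)
-28 - 3*X(1) = -28 - 3*(3 - 11/30*1) = -28 - 3*(3 - 11/30) = -28 - 3*79/30 = -28 - 79/10 = -359/10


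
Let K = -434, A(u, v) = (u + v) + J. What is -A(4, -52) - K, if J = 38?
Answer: 444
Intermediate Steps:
A(u, v) = 38 + u + v (A(u, v) = (u + v) + 38 = 38 + u + v)
-A(4, -52) - K = -(38 + 4 - 52) - 1*(-434) = -1*(-10) + 434 = 10 + 434 = 444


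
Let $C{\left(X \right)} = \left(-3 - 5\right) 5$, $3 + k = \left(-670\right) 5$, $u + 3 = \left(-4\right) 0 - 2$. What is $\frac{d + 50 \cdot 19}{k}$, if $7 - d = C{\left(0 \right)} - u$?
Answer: $- \frac{992}{3353} \approx -0.29585$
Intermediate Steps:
$u = -5$ ($u = -3 - 2 = -5$)
$k = -3353$ ($k = -3 - 3350 = -3353$)
$C{\left(X \right)} = -40$ ($C{\left(X \right)} = \left(-8\right) 5 = -40$)
$d = 42$ ($d = 7 - \left(-40 - -5\right) = 7 - \left(-40 + 5\right) = 7 - -35 = 7 + 35 = 42$)
$\frac{d + 50 \cdot 19}{k} = \frac{42 + 50 \cdot 19}{-3353} = \left(42 + 950\right) \left(- \frac{1}{3353}\right) = 992 \left(- \frac{1}{3353}\right) = - \frac{992}{3353}$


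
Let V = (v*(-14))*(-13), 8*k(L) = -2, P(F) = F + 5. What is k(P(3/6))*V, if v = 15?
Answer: -1365/2 ≈ -682.50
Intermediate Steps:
P(F) = 5 + F
k(L) = -¼ (k(L) = (⅛)*(-2) = -¼)
V = 2730 (V = (15*(-14))*(-13) = -210*(-13) = 2730)
k(P(3/6))*V = -¼*2730 = -1365/2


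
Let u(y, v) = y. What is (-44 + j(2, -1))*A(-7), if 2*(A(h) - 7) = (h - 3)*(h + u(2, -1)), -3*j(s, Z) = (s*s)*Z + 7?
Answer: -1440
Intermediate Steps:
j(s, Z) = -7/3 - Z*s²/3 (j(s, Z) = -((s*s)*Z + 7)/3 = -(s²*Z + 7)/3 = -(Z*s² + 7)/3 = -(7 + Z*s²)/3 = -7/3 - Z*s²/3)
A(h) = 7 + (-3 + h)*(2 + h)/2 (A(h) = 7 + ((h - 3)*(h + 2))/2 = 7 + ((-3 + h)*(2 + h))/2 = 7 + (-3 + h)*(2 + h)/2)
(-44 + j(2, -1))*A(-7) = (-44 + (-7/3 - ⅓*(-1)*2²))*(4 + (½)*(-7)² - ½*(-7)) = (-44 + (-7/3 - ⅓*(-1)*4))*(4 + (½)*49 + 7/2) = (-44 + (-7/3 + 4/3))*(4 + 49/2 + 7/2) = (-44 - 1)*32 = -45*32 = -1440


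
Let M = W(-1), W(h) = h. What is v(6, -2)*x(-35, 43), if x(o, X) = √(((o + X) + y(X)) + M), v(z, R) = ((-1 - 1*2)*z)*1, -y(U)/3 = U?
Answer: -18*I*√122 ≈ -198.82*I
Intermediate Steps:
y(U) = -3*U
v(z, R) = -3*z (v(z, R) = ((-1 - 2)*z)*1 = -3*z*1 = -3*z)
M = -1
x(o, X) = √(-1 + o - 2*X) (x(o, X) = √(((o + X) - 3*X) - 1) = √(((X + o) - 3*X) - 1) = √((o - 2*X) - 1) = √(-1 + o - 2*X))
v(6, -2)*x(-35, 43) = (-3*6)*√(-1 - 35 - 2*43) = -18*√(-1 - 35 - 86) = -18*I*√122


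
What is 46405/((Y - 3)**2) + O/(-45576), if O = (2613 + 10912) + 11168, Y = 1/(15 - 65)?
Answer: 1762274224969/346392792 ≈ 5087.5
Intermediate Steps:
Y = -1/50 (Y = 1/(-50) = -1/50 ≈ -0.020000)
O = 24693 (O = 13525 + 11168 = 24693)
46405/((Y - 3)**2) + O/(-45576) = 46405/((-1/50 - 3)**2) + 24693/(-45576) = 46405/((-151/50)**2) + 24693*(-1/45576) = 46405/(22801/2500) - 8231/15192 = 46405*(2500/22801) - 8231/15192 = 116012500/22801 - 8231/15192 = 1762274224969/346392792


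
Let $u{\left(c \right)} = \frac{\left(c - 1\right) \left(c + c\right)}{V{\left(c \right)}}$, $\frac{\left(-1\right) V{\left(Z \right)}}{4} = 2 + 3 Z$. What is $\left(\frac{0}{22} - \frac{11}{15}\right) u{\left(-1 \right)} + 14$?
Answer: $\frac{199}{15} \approx 13.267$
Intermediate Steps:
$V{\left(Z \right)} = -8 - 12 Z$ ($V{\left(Z \right)} = - 4 \left(2 + 3 Z\right) = -8 - 12 Z$)
$u{\left(c \right)} = \frac{2 c \left(-1 + c\right)}{-8 - 12 c}$ ($u{\left(c \right)} = \frac{\left(c - 1\right) \left(c + c\right)}{-8 - 12 c} = \frac{\left(-1 + c\right) 2 c}{-8 - 12 c} = \frac{2 c \left(-1 + c\right)}{-8 - 12 c}$)
$\left(\frac{0}{22} - \frac{11}{15}\right) u{\left(-1 \right)} + 14 = \left(\frac{0}{22} - \frac{11}{15}\right) \frac{1}{2} \left(-1\right) \frac{1}{2 + 3 \left(-1\right)} \left(1 - -1\right) + 14 = \left(0 \cdot \frac{1}{22} - \frac{11}{15}\right) \frac{1}{2} \left(-1\right) \frac{1}{2 - 3} \left(1 + 1\right) + 14 = \left(0 - \frac{11}{15}\right) \frac{1}{2} \left(-1\right) \frac{1}{-1} \cdot 2 + 14 = - \frac{11 \cdot \frac{1}{2} \left(-1\right) \left(-1\right) 2}{15} + 14 = \left(- \frac{11}{15}\right) 1 + 14 = - \frac{11}{15} + 14 = \frac{199}{15}$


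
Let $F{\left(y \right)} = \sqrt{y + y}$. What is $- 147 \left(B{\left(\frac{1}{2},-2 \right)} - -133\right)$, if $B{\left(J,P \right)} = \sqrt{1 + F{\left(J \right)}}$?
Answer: $-19551 - 147 \sqrt{2} \approx -19759.0$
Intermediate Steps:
$F{\left(y \right)} = \sqrt{2} \sqrt{y}$ ($F{\left(y \right)} = \sqrt{2 y} = \sqrt{2} \sqrt{y}$)
$B{\left(J,P \right)} = \sqrt{1 + \sqrt{2} \sqrt{J}}$
$- 147 \left(B{\left(\frac{1}{2},-2 \right)} - -133\right) = - 147 \left(\sqrt{1 + \sqrt{2} \sqrt{\frac{1}{2}}} - -133\right) = - 147 \left(\sqrt{1 + \frac{\sqrt{2}}{\sqrt{2}}} + 133\right) = - 147 \left(\sqrt{1 + \sqrt{2} \frac{\sqrt{2}}{2}} + 133\right) = - 147 \left(\sqrt{1 + 1} + 133\right) = - 147 \left(\sqrt{2} + 133\right) = - 147 \left(133 + \sqrt{2}\right) = -19551 - 147 \sqrt{2}$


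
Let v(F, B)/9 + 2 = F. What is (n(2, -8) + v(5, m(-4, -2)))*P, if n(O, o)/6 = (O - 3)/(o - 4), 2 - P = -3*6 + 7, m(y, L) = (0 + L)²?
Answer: 715/2 ≈ 357.50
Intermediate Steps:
m(y, L) = L²
v(F, B) = -18 + 9*F
P = 13 (P = 2 - (-3*6 + 7) = 2 - (-18 + 7) = 2 - 1*(-11) = 2 + 11 = 13)
n(O, o) = 6*(-3 + O)/(-4 + o) (n(O, o) = 6*((O - 3)/(o - 4)) = 6*((-3 + O)/(-4 + o)) = 6*(-3 + O)/(-4 + o))
(n(2, -8) + v(5, m(-4, -2)))*P = (6*(-3 + 2)/(-4 - 8) + (-18 + 9*5))*13 = (6*(-1)/(-12) + (-18 + 45))*13 = (6*(-1/12)*(-1) + 27)*13 = (½ + 27)*13 = (55/2)*13 = 715/2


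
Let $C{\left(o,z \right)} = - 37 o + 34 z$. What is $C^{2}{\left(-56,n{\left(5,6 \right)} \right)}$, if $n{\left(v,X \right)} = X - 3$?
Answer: $4726276$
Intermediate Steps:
$n{\left(v,X \right)} = -3 + X$
$C^{2}{\left(-56,n{\left(5,6 \right)} \right)} = \left(\left(-37\right) \left(-56\right) + 34 \left(-3 + 6\right)\right)^{2} = \left(2072 + 34 \cdot 3\right)^{2} = \left(2072 + 102\right)^{2} = 2174^{2} = 4726276$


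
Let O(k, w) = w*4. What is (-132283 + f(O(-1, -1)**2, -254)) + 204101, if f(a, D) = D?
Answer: 71564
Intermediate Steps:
O(k, w) = 4*w
(-132283 + f(O(-1, -1)**2, -254)) + 204101 = (-132283 - 254) + 204101 = -132537 + 204101 = 71564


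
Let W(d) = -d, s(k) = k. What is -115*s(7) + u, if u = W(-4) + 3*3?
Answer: -792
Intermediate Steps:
u = 13 (u = -1*(-4) + 3*3 = 4 + 9 = 13)
-115*s(7) + u = -115*7 + 13 = -805 + 13 = -792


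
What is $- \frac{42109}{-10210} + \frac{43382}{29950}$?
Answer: $\frac{170409477}{30578950} \approx 5.5728$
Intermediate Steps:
$- \frac{42109}{-10210} + \frac{43382}{29950} = \left(-42109\right) \left(- \frac{1}{10210}\right) + 43382 \cdot \frac{1}{29950} = \frac{42109}{10210} + \frac{21691}{14975} = \frac{170409477}{30578950}$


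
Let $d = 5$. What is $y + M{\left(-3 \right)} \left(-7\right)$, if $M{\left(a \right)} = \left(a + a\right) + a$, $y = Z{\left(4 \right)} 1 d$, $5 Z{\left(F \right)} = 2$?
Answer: $65$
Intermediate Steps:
$Z{\left(F \right)} = \frac{2}{5}$ ($Z{\left(F \right)} = \frac{1}{5} \cdot 2 = \frac{2}{5}$)
$y = 2$ ($y = \frac{2}{5} \cdot 1 \cdot 5 = \frac{2}{5} \cdot 5 = 2$)
$M{\left(a \right)} = 3 a$ ($M{\left(a \right)} = 2 a + a = 3 a$)
$y + M{\left(-3 \right)} \left(-7\right) = 2 + 3 \left(-3\right) \left(-7\right) = 2 - -63 = 2 + 63 = 65$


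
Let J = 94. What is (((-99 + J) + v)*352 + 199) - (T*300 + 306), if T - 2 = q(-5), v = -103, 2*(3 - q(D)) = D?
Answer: -40373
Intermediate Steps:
q(D) = 3 - D/2
T = 15/2 (T = 2 + (3 - ½*(-5)) = 2 + (3 + 5/2) = 2 + 11/2 = 15/2 ≈ 7.5000)
(((-99 + J) + v)*352 + 199) - (T*300 + 306) = (((-99 + 94) - 103)*352 + 199) - ((15/2)*300 + 306) = ((-5 - 103)*352 + 199) - (2250 + 306) = (-108*352 + 199) - 1*2556 = (-38016 + 199) - 2556 = -37817 - 2556 = -40373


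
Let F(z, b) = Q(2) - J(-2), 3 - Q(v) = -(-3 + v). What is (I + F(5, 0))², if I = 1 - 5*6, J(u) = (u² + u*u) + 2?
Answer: 1369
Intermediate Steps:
J(u) = 2 + 2*u² (J(u) = (u² + u²) + 2 = 2*u² + 2 = 2 + 2*u²)
Q(v) = v (Q(v) = 3 - (-1)*(-3 + v) = 3 - (3 - v) = 3 + (-3 + v) = v)
I = -29 (I = 1 - 30 = -29)
F(z, b) = -8 (F(z, b) = 2 - (2 + 2*(-2)²) = 2 - (2 + 2*4) = 2 - (2 + 8) = 2 - 1*10 = 2 - 10 = -8)
(I + F(5, 0))² = (-29 - 8)² = (-37)² = 1369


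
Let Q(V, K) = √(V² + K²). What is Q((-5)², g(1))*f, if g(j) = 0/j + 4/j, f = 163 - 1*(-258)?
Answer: 421*√641 ≈ 10659.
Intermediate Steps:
f = 421 (f = 163 + 258 = 421)
g(j) = 4/j (g(j) = 0 + 4/j = 4/j)
Q(V, K) = √(K² + V²)
Q((-5)², g(1))*f = √((4/1)² + ((-5)²)²)*421 = √((4*1)² + 25²)*421 = √(4² + 625)*421 = √(16 + 625)*421 = √641*421 = 421*√641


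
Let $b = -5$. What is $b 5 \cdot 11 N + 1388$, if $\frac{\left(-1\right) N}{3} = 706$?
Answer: $583838$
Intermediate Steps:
$N = -2118$ ($N = \left(-3\right) 706 = -2118$)
$b 5 \cdot 11 N + 1388 = \left(-5\right) 5 \cdot 11 \left(-2118\right) + 1388 = \left(-25\right) 11 \left(-2118\right) + 1388 = \left(-275\right) \left(-2118\right) + 1388 = 582450 + 1388 = 583838$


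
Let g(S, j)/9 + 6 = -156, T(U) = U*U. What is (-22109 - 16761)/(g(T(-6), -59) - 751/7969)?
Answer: 309755030/11619553 ≈ 26.658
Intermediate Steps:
T(U) = U**2
g(S, j) = -1458 (g(S, j) = -54 + 9*(-156) = -54 - 1404 = -1458)
(-22109 - 16761)/(g(T(-6), -59) - 751/7969) = (-22109 - 16761)/(-1458 - 751/7969) = -38870/(-1458 - 751*1/7969) = -38870/(-1458 - 751/7969) = -38870/(-11619553/7969) = -38870*(-7969/11619553) = 309755030/11619553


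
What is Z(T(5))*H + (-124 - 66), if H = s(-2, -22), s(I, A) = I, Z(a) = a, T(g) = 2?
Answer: -194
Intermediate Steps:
H = -2
Z(T(5))*H + (-124 - 66) = 2*(-2) + (-124 - 66) = -4 - 190 = -194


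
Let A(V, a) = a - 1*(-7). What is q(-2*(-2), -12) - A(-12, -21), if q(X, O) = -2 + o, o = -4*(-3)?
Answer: 24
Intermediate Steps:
o = 12
A(V, a) = 7 + a (A(V, a) = a + 7 = 7 + a)
q(X, O) = 10 (q(X, O) = -2 + 12 = 10)
q(-2*(-2), -12) - A(-12, -21) = 10 - (7 - 21) = 10 - 1*(-14) = 10 + 14 = 24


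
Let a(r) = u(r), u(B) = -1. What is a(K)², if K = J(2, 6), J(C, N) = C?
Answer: 1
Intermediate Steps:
K = 2
a(r) = -1
a(K)² = (-1)² = 1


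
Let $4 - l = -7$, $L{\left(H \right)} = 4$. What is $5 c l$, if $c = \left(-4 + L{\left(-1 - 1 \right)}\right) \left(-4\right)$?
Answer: $0$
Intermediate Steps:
$l = 11$ ($l = 4 - -7 = 4 + 7 = 11$)
$c = 0$ ($c = \left(-4 + 4\right) \left(-4\right) = 0 \left(-4\right) = 0$)
$5 c l = 5 \cdot 0 \cdot 11 = 0 \cdot 11 = 0$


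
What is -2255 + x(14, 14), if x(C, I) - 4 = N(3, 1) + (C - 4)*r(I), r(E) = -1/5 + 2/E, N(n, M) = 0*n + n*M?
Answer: -15740/7 ≈ -2248.6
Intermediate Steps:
N(n, M) = M*n (N(n, M) = 0 + M*n = M*n)
r(E) = -⅕ + 2/E (r(E) = -1*⅕ + 2/E = -⅕ + 2/E)
x(C, I) = 7 + (-4 + C)*(10 - I)/(5*I) (x(C, I) = 4 + (1*3 + (C - 4)*((10 - I)/(5*I))) = 4 + (3 + (-4 + C)*((10 - I)/(5*I))) = 4 + (3 + (-4 + C)*(10 - I)/(5*I)) = 7 + (-4 + C)*(10 - I)/(5*I))
-2255 + x(14, 14) = -2255 + (⅕)*(-40 + 39*14 - 1*14*(-10 + 14))/14 = -2255 + (⅕)*(1/14)*(-40 + 546 - 1*14*4) = -2255 + (⅕)*(1/14)*(-40 + 546 - 56) = -2255 + (⅕)*(1/14)*450 = -2255 + 45/7 = -15740/7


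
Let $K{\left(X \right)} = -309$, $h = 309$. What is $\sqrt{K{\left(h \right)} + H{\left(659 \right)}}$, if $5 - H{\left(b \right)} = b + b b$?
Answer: $2 i \sqrt{108811} \approx 659.73 i$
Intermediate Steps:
$H{\left(b \right)} = 5 - b - b^{2}$ ($H{\left(b \right)} = 5 - \left(b + b b\right) = 5 - \left(b + b^{2}\right) = 5 - b - b^{2}$)
$\sqrt{K{\left(h \right)} + H{\left(659 \right)}} = \sqrt{-309 - 434935} = \sqrt{-435244} = 2 i \sqrt{108811}$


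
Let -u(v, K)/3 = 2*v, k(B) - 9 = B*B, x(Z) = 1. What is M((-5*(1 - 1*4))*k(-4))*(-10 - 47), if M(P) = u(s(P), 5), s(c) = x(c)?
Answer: 342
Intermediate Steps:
s(c) = 1
k(B) = 9 + B² (k(B) = 9 + B*B = 9 + B²)
u(v, K) = -6*v
M(P) = -6 (M(P) = -6*1 = -6)
M((-5*(1 - 1*4))*k(-4))*(-10 - 47) = -6*(-10 - 47) = -6*(-57) = 342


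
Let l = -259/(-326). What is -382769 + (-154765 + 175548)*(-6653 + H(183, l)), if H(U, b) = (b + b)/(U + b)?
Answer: -8307605192762/59917 ≈ -1.3865e+8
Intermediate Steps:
l = 259/326 (l = -259*(-1/326) = 259/326 ≈ 0.79448)
H(U, b) = 2*b/(U + b) (H(U, b) = (2*b)/(U + b) = 2*b/(U + b))
-382769 + (-154765 + 175548)*(-6653 + H(183, l)) = -382769 + (-154765 + 175548)*(-6653 + 2*(259/326)/(183 + 259/326)) = -382769 + 20783*(-6653 + 2*(259/326)/(59917/326)) = -382769 + 20783*(-6653 + 2*(259/326)*(326/59917)) = -382769 + 20783*(-6653 + 518/59917) = -382769 + 20783*(-398627283/59917) = -382769 - 8284670822589/59917 = -8307605192762/59917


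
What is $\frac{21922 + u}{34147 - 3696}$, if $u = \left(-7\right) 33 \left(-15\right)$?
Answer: $\frac{25387}{30451} \approx 0.8337$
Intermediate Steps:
$u = 3465$ ($u = \left(-231\right) \left(-15\right) = 3465$)
$\frac{21922 + u}{34147 - 3696} = \frac{21922 + 3465}{34147 - 3696} = \frac{25387}{30451}$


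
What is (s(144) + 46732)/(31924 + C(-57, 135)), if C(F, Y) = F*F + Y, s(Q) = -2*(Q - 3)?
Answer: 23225/17654 ≈ 1.3156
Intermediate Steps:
s(Q) = 6 - 2*Q (s(Q) = -2*(-3 + Q) = 6 - 2*Q)
C(F, Y) = Y + F² (C(F, Y) = F² + Y = Y + F²)
(s(144) + 46732)/(31924 + C(-57, 135)) = ((6 - 2*144) + 46732)/(31924 + (135 + (-57)²)) = ((6 - 288) + 46732)/(31924 + (135 + 3249)) = (-282 + 46732)/(31924 + 3384) = 46450/35308 = 46450*(1/35308) = 23225/17654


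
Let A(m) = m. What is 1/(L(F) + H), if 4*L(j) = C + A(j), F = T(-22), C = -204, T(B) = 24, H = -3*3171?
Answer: -1/9558 ≈ -0.00010462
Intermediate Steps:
H = -9513
F = 24
L(j) = -51 + j/4 (L(j) = (-204 + j)/4 = -51 + j/4)
1/(L(F) + H) = 1/((-51 + (¼)*24) - 9513) = 1/((-51 + 6) - 9513) = 1/(-45 - 9513) = 1/(-9558) = -1/9558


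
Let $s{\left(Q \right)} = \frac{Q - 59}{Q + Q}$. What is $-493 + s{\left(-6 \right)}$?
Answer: $- \frac{5851}{12} \approx -487.58$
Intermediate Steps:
$s{\left(Q \right)} = \frac{-59 + Q}{2 Q}$
$-493 + s{\left(-6 \right)} = -493 + \frac{-59 - 6}{2 \left(-6\right)} = -493 + \frac{1}{2} \left(- \frac{1}{6}\right) \left(-65\right) = -493 + \frac{65}{12} = - \frac{5851}{12}$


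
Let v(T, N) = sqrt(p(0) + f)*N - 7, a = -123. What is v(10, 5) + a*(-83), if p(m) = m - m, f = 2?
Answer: 10202 + 5*sqrt(2) ≈ 10209.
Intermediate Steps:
p(m) = 0
v(T, N) = -7 + N*sqrt(2) (v(T, N) = sqrt(0 + 2)*N - 7 = sqrt(2)*N - 7 = N*sqrt(2) - 7 = -7 + N*sqrt(2))
v(10, 5) + a*(-83) = (-7 + 5*sqrt(2)) - 123*(-83) = (-7 + 5*sqrt(2)) + 10209 = 10202 + 5*sqrt(2)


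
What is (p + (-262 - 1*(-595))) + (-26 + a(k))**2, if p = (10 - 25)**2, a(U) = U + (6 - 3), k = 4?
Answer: 919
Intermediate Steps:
a(U) = 3 + U (a(U) = U + 3 = 3 + U)
p = 225 (p = (-15)**2 = 225)
(p + (-262 - 1*(-595))) + (-26 + a(k))**2 = (225 + (-262 - 1*(-595))) + (-26 + (3 + 4))**2 = (225 + (-262 + 595)) + (-26 + 7)**2 = (225 + 333) + (-19)**2 = 558 + 361 = 919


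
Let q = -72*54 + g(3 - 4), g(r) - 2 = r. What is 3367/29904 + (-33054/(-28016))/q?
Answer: 3264926479/29075817264 ≈ 0.11229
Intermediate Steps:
g(r) = 2 + r
q = -3887 (q = -72*54 + (2 + (3 - 4)) = -3888 + (2 - 1) = -3888 + 1 = -3887)
3367/29904 + (-33054/(-28016))/q = 3367/29904 - 33054/(-28016)/(-3887) = 3367*(1/29904) - 33054*(-1/28016)*(-1/3887) = 481/4272 + (16527/14008)*(-1/3887) = 481/4272 - 16527/54449096 = 3264926479/29075817264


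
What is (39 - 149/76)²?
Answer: 7924225/5776 ≈ 1371.9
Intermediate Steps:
(39 - 149/76)² = (2815/76)² = 7924225/5776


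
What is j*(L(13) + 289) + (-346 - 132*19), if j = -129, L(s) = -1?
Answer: -40006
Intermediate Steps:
j*(L(13) + 289) + (-346 - 132*19) = -129*(-1 + 289) + (-346 - 132*19) = -129*288 + (-346 - 2508) = -37152 - 2854 = -40006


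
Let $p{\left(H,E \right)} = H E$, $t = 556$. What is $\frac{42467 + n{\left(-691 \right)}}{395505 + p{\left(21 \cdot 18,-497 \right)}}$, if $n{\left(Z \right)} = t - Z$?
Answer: $\frac{43714}{207639} \approx 0.21053$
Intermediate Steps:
$p{\left(H,E \right)} = E H$
$n{\left(Z \right)} = 556 - Z$
$\frac{42467 + n{\left(-691 \right)}}{395505 + p{\left(21 \cdot 18,-497 \right)}} = \frac{42467 + \left(556 - -691\right)}{395505 - 497 \cdot 21 \cdot 18} = \frac{42467 + \left(556 + 691\right)}{395505 - 187866} = \frac{42467 + 1247}{395505 - 187866} = \frac{43714}{207639}$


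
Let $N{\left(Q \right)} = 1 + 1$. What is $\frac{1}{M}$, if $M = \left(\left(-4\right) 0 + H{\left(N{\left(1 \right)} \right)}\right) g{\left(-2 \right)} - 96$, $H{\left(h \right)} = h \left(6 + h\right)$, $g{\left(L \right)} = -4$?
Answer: $- \frac{1}{160} \approx -0.00625$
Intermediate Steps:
$N{\left(Q \right)} = 2$
$M = -160$ ($M = \left(\left(-4\right) 0 + 2 \left(6 + 2\right)\right) \left(-4\right) - 96 = \left(0 + 2 \cdot 8\right) \left(-4\right) - 96 = \left(0 + 16\right) \left(-4\right) - 96 = 16 \left(-4\right) - 96 = -64 - 96 = -160$)
$\frac{1}{M} = \frac{1}{-160} = - \frac{1}{160}$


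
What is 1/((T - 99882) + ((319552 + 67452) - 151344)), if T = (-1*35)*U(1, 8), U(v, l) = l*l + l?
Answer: 1/133258 ≈ 7.5042e-6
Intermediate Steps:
U(v, l) = l + l**2 (U(v, l) = l**2 + l = l + l**2)
T = -2520 (T = (-1*35)*(8*(1 + 8)) = -280*9 = -35*72 = -2520)
1/((T - 99882) + ((319552 + 67452) - 151344)) = 1/((-2520 - 99882) + ((319552 + 67452) - 151344)) = 1/(-102402 + (387004 - 151344)) = 1/(-102402 + 235660) = 1/133258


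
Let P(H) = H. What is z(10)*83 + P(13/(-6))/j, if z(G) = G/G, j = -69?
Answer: 34375/414 ≈ 83.031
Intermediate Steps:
z(G) = 1
z(10)*83 + P(13/(-6))/j = 1*83 + (13/(-6))/(-69) = 83 + (13*(-1/6))*(-1/69) = 83 - 13/6*(-1/69) = 83 + 13/414 = 34375/414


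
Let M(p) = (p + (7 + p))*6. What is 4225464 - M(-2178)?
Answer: 4251558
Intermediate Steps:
M(p) = 42 + 12*p (M(p) = (7 + 2*p)*6 = 42 + 12*p)
4225464 - M(-2178) = 4225464 - (42 + 12*(-2178)) = 4225464 - (42 - 26136) = 4225464 - 1*(-26094) = 4225464 + 26094 = 4251558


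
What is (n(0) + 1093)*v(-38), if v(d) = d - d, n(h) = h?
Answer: 0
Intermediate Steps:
v(d) = 0
(n(0) + 1093)*v(-38) = (0 + 1093)*0 = 1093*0 = 0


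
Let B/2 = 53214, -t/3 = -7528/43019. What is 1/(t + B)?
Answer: 43019/4578448716 ≈ 9.3960e-6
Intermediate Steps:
t = 22584/43019 (t = -(-22584)/43019 = -3*(-7528/43019) = 22584/43019 ≈ 0.52498)
B = 106428 (B = 2*53214 = 106428)
1/(t + B) = 1/(22584/43019 + 106428) = 1/(4578448716/43019) = 43019/4578448716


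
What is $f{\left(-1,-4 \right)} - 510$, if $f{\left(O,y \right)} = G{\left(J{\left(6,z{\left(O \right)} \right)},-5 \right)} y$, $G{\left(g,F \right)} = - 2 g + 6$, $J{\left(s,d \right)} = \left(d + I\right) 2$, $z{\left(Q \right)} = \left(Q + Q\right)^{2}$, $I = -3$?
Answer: $-518$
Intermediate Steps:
$z{\left(Q \right)} = 4 Q^{2}$ ($z{\left(Q \right)} = \left(2 Q\right)^{2} = 4 Q^{2}$)
$J{\left(s,d \right)} = -6 + 2 d$ ($J{\left(s,d \right)} = \left(d - 3\right) 2 = \left(-3 + d\right) 2 = -6 + 2 d$)
$G{\left(g,F \right)} = 6 - 2 g$
$f{\left(O,y \right)} = y \left(18 - 16 O^{2}\right)$ ($f{\left(O,y \right)} = \left(6 - 2 \left(-6 + 2 \cdot 4 O^{2}\right)\right) y = \left(6 - 2 \left(-6 + 8 O^{2}\right)\right) y = \left(6 - \left(-12 + 16 O^{2}\right)\right) y = \left(18 - 16 O^{2}\right) y = y \left(18 - 16 O^{2}\right)$)
$f{\left(-1,-4 \right)} - 510 = 2 \left(-4\right) \left(9 - 8 \left(-1\right)^{2}\right) - 510 = 2 \left(-4\right) \left(9 - 8\right) - 510 = 2 \left(-4\right) 1 - 510 = -8 - 510 = -518$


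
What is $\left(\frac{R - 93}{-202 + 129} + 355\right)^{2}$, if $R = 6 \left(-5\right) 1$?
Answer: $\frac{677977444}{5329} \approx 1.2722 \cdot 10^{5}$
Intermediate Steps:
$R = -30$ ($R = \left(-30\right) 1 = -30$)
$\left(\frac{R - 93}{-202 + 129} + 355\right)^{2} = \left(\frac{-30 - 93}{-202 + 129} + 355\right)^{2} = \left(- \frac{123}{-73} + 355\right)^{2} = \left(\left(-123\right) \left(- \frac{1}{73}\right) + 355\right)^{2} = \left(\frac{123}{73} + 355\right)^{2} = \left(\frac{26038}{73}\right)^{2} = \frac{677977444}{5329}$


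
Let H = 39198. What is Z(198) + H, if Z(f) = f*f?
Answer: 78402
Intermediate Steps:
Z(f) = f**2
Z(198) + H = 198**2 + 39198 = 39204 + 39198 = 78402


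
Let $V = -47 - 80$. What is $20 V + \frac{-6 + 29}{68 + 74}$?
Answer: $- \frac{360657}{142} \approx -2539.8$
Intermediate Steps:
$V = -127$ ($V = -47 - 80 = -127$)
$20 V + \frac{-6 + 29}{68 + 74} = 20 \left(-127\right) + \frac{-6 + 29}{68 + 74} = -2540 + \frac{23}{142} = - \frac{360657}{142}$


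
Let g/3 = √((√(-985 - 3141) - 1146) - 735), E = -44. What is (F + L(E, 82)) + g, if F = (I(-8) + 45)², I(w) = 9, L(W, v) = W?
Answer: 2872 + 3*√(-1881 + I*√4126) ≈ 2874.2 + 130.13*I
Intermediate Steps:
F = 2916 (F = (9 + 45)² = 54² = 2916)
g = 3*√(-1881 + I*√4126) (g = 3*√((√(-985 - 3141) - 1146) - 735) = 3*√((√(-4126) - 1146) - 735) = 3*√((I*√4126 - 1146) - 735) = 3*√((-1146 + I*√4126) - 735) = 3*√(-1881 + I*√4126) ≈ 2.2213 + 130.13*I)
(F + L(E, 82)) + g = (2916 - 44) + 3*√(-1881 + I*√4126) = 2872 + 3*√(-1881 + I*√4126)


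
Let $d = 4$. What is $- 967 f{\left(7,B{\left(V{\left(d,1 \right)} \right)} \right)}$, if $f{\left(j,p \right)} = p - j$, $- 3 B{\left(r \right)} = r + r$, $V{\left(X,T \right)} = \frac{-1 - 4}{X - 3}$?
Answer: $\frac{10637}{3} \approx 3545.7$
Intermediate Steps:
$V{\left(X,T \right)} = - \frac{5}{-3 + X}$
$B{\left(r \right)} = - \frac{2 r}{3}$ ($B{\left(r \right)} = - \frac{r + r}{3} = - \frac{2 r}{3}$)
$- 967 f{\left(7,B{\left(V{\left(d,1 \right)} \right)} \right)} = - 967 \left(- \frac{2 \left(- \frac{5}{-3 + 4}\right)}{3} - 7\right) = - 967 \left(- \frac{2 \left(- \frac{5}{1}\right)}{3} - 7\right) = - 967 \left(- \frac{2 \left(\left(-5\right) 1\right)}{3} - 7\right) = - 967 \left(\left(- \frac{2}{3}\right) \left(-5\right) - 7\right) = - 967 \left(\frac{10}{3} - 7\right) = \left(-967\right) \left(- \frac{11}{3}\right) = \frac{10637}{3}$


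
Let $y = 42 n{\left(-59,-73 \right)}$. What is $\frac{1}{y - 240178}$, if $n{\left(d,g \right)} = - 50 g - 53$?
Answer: $- \frac{1}{89104} \approx -1.1223 \cdot 10^{-5}$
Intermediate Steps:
$n{\left(d,g \right)} = -53 - 50 g$
$y = 151074$ ($y = 42 \left(-53 - -3650\right) = 42 \left(-53 + 3650\right) = 42 \cdot 3597 = 151074$)
$\frac{1}{y - 240178} = \frac{1}{151074 - 240178} = \frac{1}{-89104} = - \frac{1}{89104}$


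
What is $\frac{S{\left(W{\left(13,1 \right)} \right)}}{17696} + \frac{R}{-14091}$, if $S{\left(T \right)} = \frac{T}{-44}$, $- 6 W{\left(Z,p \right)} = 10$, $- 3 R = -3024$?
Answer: $- \frac{10192591}{142488192} \approx -0.071533$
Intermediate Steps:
$R = 1008$ ($R = \left(- \frac{1}{3}\right) \left(-3024\right) = 1008$)
$W{\left(Z,p \right)} = - \frac{5}{3}$ ($W{\left(Z,p \right)} = \left(- \frac{1}{6}\right) 10 = - \frac{5}{3}$)
$S{\left(T \right)} = - \frac{T}{44}$ ($S{\left(T \right)} = T \left(- \frac{1}{44}\right) = - \frac{T}{44}$)
$\frac{S{\left(W{\left(13,1 \right)} \right)}}{17696} + \frac{R}{-14091} = \frac{\left(- \frac{1}{44}\right) \left(- \frac{5}{3}\right)}{17696} + \frac{1008}{-14091} = \frac{5}{132} \cdot \frac{1}{17696} + 1008 \left(- \frac{1}{14091}\right) = \frac{5}{2335872} - \frac{48}{671} = - \frac{10192591}{142488192}$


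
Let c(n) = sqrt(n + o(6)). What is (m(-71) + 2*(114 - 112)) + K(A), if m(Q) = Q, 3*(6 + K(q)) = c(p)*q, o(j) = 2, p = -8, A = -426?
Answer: -73 - 142*I*sqrt(6) ≈ -73.0 - 347.83*I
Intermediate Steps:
c(n) = sqrt(2 + n) (c(n) = sqrt(n + 2) = sqrt(2 + n))
K(q) = -6 + I*q*sqrt(6)/3 (K(q) = -6 + (sqrt(2 - 8)*q)/3 = -6 + (sqrt(-6)*q)/3 = -6 + ((I*sqrt(6))*q)/3 = -6 + (I*q*sqrt(6))/3 = -6 + I*q*sqrt(6)/3)
(m(-71) + 2*(114 - 112)) + K(A) = (-71 + 2*(114 - 112)) + (-6 + (1/3)*I*(-426)*sqrt(6)) = (-71 + 2*2) + (-6 - 142*I*sqrt(6)) = (-71 + 4) + (-6 - 142*I*sqrt(6)) = -67 + (-6 - 142*I*sqrt(6)) = -73 - 142*I*sqrt(6)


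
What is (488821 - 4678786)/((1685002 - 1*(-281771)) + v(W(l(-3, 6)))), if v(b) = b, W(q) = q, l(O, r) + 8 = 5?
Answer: -21487/10086 ≈ -2.1304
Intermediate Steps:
l(O, r) = -3 (l(O, r) = -8 + 5 = -3)
(488821 - 4678786)/((1685002 - 1*(-281771)) + v(W(l(-3, 6)))) = (488821 - 4678786)/((1685002 - 1*(-281771)) - 3) = -4189965/((1685002 + 281771) - 3) = -4189965/(1966773 - 3) = -4189965/1966770 = -4189965*1/1966770 = -21487/10086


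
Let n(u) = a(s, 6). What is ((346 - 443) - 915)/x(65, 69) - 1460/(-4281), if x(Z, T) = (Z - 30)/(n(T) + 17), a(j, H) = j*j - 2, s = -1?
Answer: -69266852/149835 ≈ -462.29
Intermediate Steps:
a(j, H) = -2 + j² (a(j, H) = j² - 2 = -2 + j²)
n(u) = -1 (n(u) = -2 + (-1)² = -2 + 1 = -1)
x(Z, T) = -15/8 + Z/16 (x(Z, T) = (Z - 30)/(-1 + 17) = (-30 + Z)/16 = (-30 + Z)*(1/16) = -15/8 + Z/16)
((346 - 443) - 915)/x(65, 69) - 1460/(-4281) = ((346 - 443) - 915)/(-15/8 + (1/16)*65) - 1460/(-4281) = (-97 - 915)/(-15/8 + 65/16) - 1460*(-1/4281) = -1012/35/16 + 1460/4281 = -1012*16/35 + 1460/4281 = -16192/35 + 1460/4281 = -69266852/149835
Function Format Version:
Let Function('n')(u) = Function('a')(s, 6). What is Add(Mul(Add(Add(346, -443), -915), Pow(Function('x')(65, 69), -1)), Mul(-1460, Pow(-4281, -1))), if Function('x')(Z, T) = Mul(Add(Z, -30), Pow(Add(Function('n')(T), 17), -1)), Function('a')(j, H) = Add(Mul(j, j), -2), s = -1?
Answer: Rational(-69266852, 149835) ≈ -462.29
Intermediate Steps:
Function('a')(j, H) = Add(-2, Pow(j, 2)) (Function('a')(j, H) = Add(Pow(j, 2), -2) = Add(-2, Pow(j, 2)))
Function('n')(u) = -1 (Function('n')(u) = Add(-2, Pow(-1, 2)) = Add(-2, 1) = -1)
Function('x')(Z, T) = Add(Rational(-15, 8), Mul(Rational(1, 16), Z)) (Function('x')(Z, T) = Mul(Add(Z, -30), Pow(Add(-1, 17), -1)) = Mul(Add(-30, Z), Pow(16, -1)) = Mul(Add(-30, Z), Rational(1, 16)) = Add(Rational(-15, 8), Mul(Rational(1, 16), Z)))
Add(Mul(Add(Add(346, -443), -915), Pow(Function('x')(65, 69), -1)), Mul(-1460, Pow(-4281, -1))) = Add(Mul(Add(Add(346, -443), -915), Pow(Add(Rational(-15, 8), Mul(Rational(1, 16), 65)), -1)), Mul(-1460, Pow(-4281, -1))) = Add(Mul(Add(-97, -915), Pow(Add(Rational(-15, 8), Rational(65, 16)), -1)), Mul(-1460, Rational(-1, 4281))) = Add(Mul(-1012, Pow(Rational(35, 16), -1)), Rational(1460, 4281)) = Add(Mul(-1012, Rational(16, 35)), Rational(1460, 4281)) = Add(Rational(-16192, 35), Rational(1460, 4281)) = Rational(-69266852, 149835)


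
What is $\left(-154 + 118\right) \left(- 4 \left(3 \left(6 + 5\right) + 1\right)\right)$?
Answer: $4896$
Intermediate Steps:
$\left(-154 + 118\right) \left(- 4 \left(3 \left(6 + 5\right) + 1\right)\right) = - 36 \left(- 4 \left(3 \cdot 11 + 1\right)\right) = - 36 \left(- 4 \left(33 + 1\right)\right) = - 36 \left(\left(-4\right) 34\right) = \left(-36\right) \left(-136\right) = 4896$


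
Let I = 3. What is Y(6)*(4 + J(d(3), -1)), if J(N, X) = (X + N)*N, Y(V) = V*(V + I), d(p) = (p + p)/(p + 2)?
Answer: 5724/25 ≈ 228.96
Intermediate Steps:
d(p) = 2*p/(2 + p) (d(p) = (2*p)/(2 + p) = 2*p/(2 + p))
Y(V) = V*(3 + V) (Y(V) = V*(V + 3) = V*(3 + V))
J(N, X) = N*(N + X) (J(N, X) = (N + X)*N = N*(N + X))
Y(6)*(4 + J(d(3), -1)) = (6*(3 + 6))*(4 + (2*3/(2 + 3))*(2*3/(2 + 3) - 1)) = (6*9)*(4 + (2*3/5)*(2*3/5 - 1)) = 54*(4 + (2*3*(⅕))*(2*3*(⅕) - 1)) = 54*(4 + 6*(6/5 - 1)/5) = 54*(4 + (6/5)*(⅕)) = 54*(4 + 6/25) = 54*(106/25) = 5724/25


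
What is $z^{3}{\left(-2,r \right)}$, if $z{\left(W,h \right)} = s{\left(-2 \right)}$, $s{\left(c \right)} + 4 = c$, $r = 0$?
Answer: $-216$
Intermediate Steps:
$s{\left(c \right)} = -4 + c$
$z{\left(W,h \right)} = -6$ ($z{\left(W,h \right)} = -4 - 2 = -6$)
$z^{3}{\left(-2,r \right)} = \left(-6\right)^{3} = -216$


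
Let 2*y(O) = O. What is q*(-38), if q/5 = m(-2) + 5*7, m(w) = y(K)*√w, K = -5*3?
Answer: -6650 + 1425*I*√2 ≈ -6650.0 + 2015.3*I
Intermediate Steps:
K = -15
y(O) = O/2
m(w) = -15*√w/2 (m(w) = ((½)*(-15))*√w = -15*√w/2)
q = 175 - 75*I*√2/2 (q = 5*(-15*I*√2/2 + 5*7) = 5*(-15*I*√2/2 + 35) = 5*(35 - 15*I*√2/2) = 175 - 75*I*√2/2 ≈ 175.0 - 53.033*I)
q*(-38) = (175 - 75*I*√2/2)*(-38) = -6650 + 1425*I*√2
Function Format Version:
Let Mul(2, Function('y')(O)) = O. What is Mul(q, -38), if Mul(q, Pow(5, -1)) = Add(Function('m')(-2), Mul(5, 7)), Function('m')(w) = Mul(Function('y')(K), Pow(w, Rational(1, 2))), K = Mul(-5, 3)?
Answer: Add(-6650, Mul(1425, I, Pow(2, Rational(1, 2)))) ≈ Add(-6650.0, Mul(2015.3, I))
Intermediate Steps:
K = -15
Function('y')(O) = Mul(Rational(1, 2), O)
Function('m')(w) = Mul(Rational(-15, 2), Pow(w, Rational(1, 2))) (Function('m')(w) = Mul(Mul(Rational(1, 2), -15), Pow(w, Rational(1, 2))) = Mul(Rational(-15, 2), Pow(w, Rational(1, 2))))
q = Add(175, Mul(Rational(-75, 2), I, Pow(2, Rational(1, 2)))) (q = Mul(5, Add(Mul(Rational(-15, 2), Pow(-2, Rational(1, 2))), Mul(5, 7))) = Mul(5, Add(Mul(Rational(-15, 2), Mul(I, Pow(2, Rational(1, 2)))), 35)) = Mul(5, Add(Mul(Rational(-15, 2), I, Pow(2, Rational(1, 2))), 35)) = Mul(5, Add(35, Mul(Rational(-15, 2), I, Pow(2, Rational(1, 2))))) = Add(175, Mul(Rational(-75, 2), I, Pow(2, Rational(1, 2)))) ≈ Add(175.00, Mul(-53.033, I)))
Mul(q, -38) = Mul(Add(175, Mul(Rational(-75, 2), I, Pow(2, Rational(1, 2)))), -38) = Add(-6650, Mul(1425, I, Pow(2, Rational(1, 2))))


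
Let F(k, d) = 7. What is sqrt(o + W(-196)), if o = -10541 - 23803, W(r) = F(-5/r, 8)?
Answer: I*sqrt(34337) ≈ 185.3*I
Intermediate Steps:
W(r) = 7
o = -34344
sqrt(o + W(-196)) = sqrt(-34344 + 7) = sqrt(-34337) = I*sqrt(34337)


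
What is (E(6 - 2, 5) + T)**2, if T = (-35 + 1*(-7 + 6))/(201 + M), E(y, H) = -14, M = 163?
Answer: 1646089/8281 ≈ 198.78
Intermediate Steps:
T = -9/91 (T = (-35 + 1*(-7 + 6))/(201 + 163) = (-35 + 1*(-1))/364 = (-35 - 1)*(1/364) = -36*1/364 = -9/91 ≈ -0.098901)
(E(6 - 2, 5) + T)**2 = (-14 - 9/91)**2 = (-1283/91)**2 = 1646089/8281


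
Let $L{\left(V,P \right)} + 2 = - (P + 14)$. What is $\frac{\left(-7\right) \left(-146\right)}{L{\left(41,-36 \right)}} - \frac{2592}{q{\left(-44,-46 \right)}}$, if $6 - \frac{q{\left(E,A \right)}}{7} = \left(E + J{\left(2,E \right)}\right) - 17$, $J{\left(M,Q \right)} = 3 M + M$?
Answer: $\frac{185123}{4130} \approx 44.824$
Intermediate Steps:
$J{\left(M,Q \right)} = 4 M$
$L{\left(V,P \right)} = -16 - P$ ($L{\left(V,P \right)} = -2 - \left(P + 14\right) = -2 - \left(14 + P\right) = -16 - P$)
$q{\left(E,A \right)} = 105 - 7 E$ ($q{\left(E,A \right)} = 42 - 7 \left(\left(E + 4 \cdot 2\right) - 17\right) = 42 - 7 \left(\left(E + 8\right) - 17\right) = 42 - 7 \left(\left(8 + E\right) - 17\right) = 42 - 7 \left(-9 + E\right) = 42 - \left(-63 + 7 E\right) = 105 - 7 E$)
$\frac{\left(-7\right) \left(-146\right)}{L{\left(41,-36 \right)}} - \frac{2592}{q{\left(-44,-46 \right)}} = \frac{\left(-7\right) \left(-146\right)}{-16 - -36} - \frac{2592}{105 - -308} = \frac{1022}{-16 + 36} - \frac{2592}{105 + 308} = \frac{1022}{20} - \frac{2592}{413} = 1022 \cdot \frac{1}{20} - \frac{2592}{413} = \frac{511}{10} - \frac{2592}{413} = \frac{185123}{4130}$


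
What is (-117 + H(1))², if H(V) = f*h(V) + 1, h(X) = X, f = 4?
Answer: 12544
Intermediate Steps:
H(V) = 1 + 4*V (H(V) = 4*V + 1 = 1 + 4*V)
(-117 + H(1))² = (-117 + (1 + 4*1))² = (-117 + (1 + 4))² = (-117 + 5)² = (-112)² = 12544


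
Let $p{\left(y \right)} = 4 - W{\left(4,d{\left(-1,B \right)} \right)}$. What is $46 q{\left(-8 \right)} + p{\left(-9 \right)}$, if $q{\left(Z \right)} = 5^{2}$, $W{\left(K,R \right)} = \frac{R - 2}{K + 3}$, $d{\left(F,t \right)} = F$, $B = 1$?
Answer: $\frac{8081}{7} \approx 1154.4$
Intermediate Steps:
$W{\left(K,R \right)} = \frac{-2 + R}{3 + K}$
$q{\left(Z \right)} = 25$
$p{\left(y \right)} = \frac{31}{7}$ ($p{\left(y \right)} = 4 - \frac{-2 - 1}{3 + 4} = 4 - \frac{1}{7} \left(-3\right) = 4 - - \frac{3}{7} = 4 + \frac{3}{7} = \frac{31}{7}$)
$46 q{\left(-8 \right)} + p{\left(-9 \right)} = 46 \cdot 25 + \frac{31}{7} = 1150 + \frac{31}{7} = \frac{8081}{7}$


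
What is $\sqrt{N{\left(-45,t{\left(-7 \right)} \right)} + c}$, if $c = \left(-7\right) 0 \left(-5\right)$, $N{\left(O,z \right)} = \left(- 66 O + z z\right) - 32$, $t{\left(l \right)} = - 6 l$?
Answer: $\sqrt{4702} \approx 68.571$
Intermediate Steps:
$N{\left(O,z \right)} = -32 + z^{2} - 66 O$ ($N{\left(O,z \right)} = \left(- 66 O + z^{2}\right) - 32 = \left(z^{2} - 66 O\right) - 32 = -32 + z^{2} - 66 O$)
$c = 0$ ($c = 0 \left(-5\right) = 0$)
$\sqrt{N{\left(-45,t{\left(-7 \right)} \right)} + c} = \sqrt{\left(-32 + \left(\left(-6\right) \left(-7\right)\right)^{2} - -2970\right) + 0} = \sqrt{\left(-32 + 42^{2} + 2970\right) + 0} = \sqrt{\left(-32 + 1764 + 2970\right) + 0} = \sqrt{4702 + 0} = \sqrt{4702}$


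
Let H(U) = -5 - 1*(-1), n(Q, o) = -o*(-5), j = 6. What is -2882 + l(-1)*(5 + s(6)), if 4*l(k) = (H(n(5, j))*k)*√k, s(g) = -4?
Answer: -2882 + I ≈ -2882.0 + 1.0*I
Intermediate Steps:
n(Q, o) = 5*o
H(U) = -4 (H(U) = -5 + 1 = -4)
l(k) = -k^(3/2) (l(k) = ((-4*k)*√k)/4 = (-4*k^(3/2))/4 = -k^(3/2))
-2882 + l(-1)*(5 + s(6)) = -2882 + (-(-1)^(3/2))*(5 - 4) = -2882 - (-1)*I*1 = -2882 + I*1 = -2882 + I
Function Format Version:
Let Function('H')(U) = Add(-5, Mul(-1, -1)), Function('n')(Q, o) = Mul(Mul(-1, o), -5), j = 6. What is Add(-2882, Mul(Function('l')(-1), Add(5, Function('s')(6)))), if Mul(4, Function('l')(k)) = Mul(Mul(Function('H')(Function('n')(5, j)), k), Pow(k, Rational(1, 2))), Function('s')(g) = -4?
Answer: Add(-2882, I) ≈ Add(-2882.0, Mul(1.0000, I))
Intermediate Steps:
Function('n')(Q, o) = Mul(5, o)
Function('H')(U) = -4 (Function('H')(U) = Add(-5, 1) = -4)
Function('l')(k) = Mul(-1, Pow(k, Rational(3, 2))) (Function('l')(k) = Mul(Rational(1, 4), Mul(Mul(-4, k), Pow(k, Rational(1, 2)))) = Mul(Rational(1, 4), Mul(-4, Pow(k, Rational(3, 2)))) = Mul(-1, Pow(k, Rational(3, 2))))
Add(-2882, Mul(Function('l')(-1), Add(5, Function('s')(6)))) = Add(-2882, Mul(Mul(-1, Pow(-1, Rational(3, 2))), Add(5, -4))) = Add(-2882, Mul(Mul(-1, Mul(-1, I)), 1)) = Add(-2882, Mul(I, 1)) = Add(-2882, I)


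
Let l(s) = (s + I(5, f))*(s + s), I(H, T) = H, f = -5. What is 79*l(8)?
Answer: 16432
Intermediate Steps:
l(s) = 2*s*(5 + s) (l(s) = (s + 5)*(s + s) = (5 + s)*(2*s) = 2*s*(5 + s))
79*l(8) = 79*(2*8*(5 + 8)) = 79*(2*8*13) = 79*208 = 16432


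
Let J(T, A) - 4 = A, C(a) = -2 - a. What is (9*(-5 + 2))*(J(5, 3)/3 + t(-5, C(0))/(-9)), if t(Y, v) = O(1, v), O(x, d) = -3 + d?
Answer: -78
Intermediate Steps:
t(Y, v) = -3 + v
J(T, A) = 4 + A
(9*(-5 + 2))*(J(5, 3)/3 + t(-5, C(0))/(-9)) = (9*(-5 + 2))*((4 + 3)/3 + (-3 + (-2 - 1*0))/(-9)) = (9*(-3))*(7*(⅓) + (-3 + (-2 + 0))*(-⅑)) = -27*(7/3 + (-3 - 2)*(-⅑)) = -27*(7/3 - 5*(-⅑)) = -27*(7/3 + 5/9) = -27*26/9 = -78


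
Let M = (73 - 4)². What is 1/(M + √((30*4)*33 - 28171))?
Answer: 4761/22691332 - I*√24211/22691332 ≈ 0.00020982 - 6.8572e-6*I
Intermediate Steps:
M = 4761 (M = 69² = 4761)
1/(M + √((30*4)*33 - 28171)) = 1/(4761 + √((30*4)*33 - 28171)) = 1/(4761 + √(120*33 - 28171)) = 1/(4761 + √(3960 - 28171)) = 1/(4761 + √(-24211)) = 1/(4761 + I*√24211)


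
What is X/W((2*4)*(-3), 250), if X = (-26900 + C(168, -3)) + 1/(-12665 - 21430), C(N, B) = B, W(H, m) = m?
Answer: -458628893/4261875 ≈ -107.61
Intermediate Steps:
X = -917257786/34095 (X = (-26900 - 3) + 1/(-12665 - 21430) = -26903 + 1/(-34095) = -26903 - 1/34095 = -917257786/34095 ≈ -26903.)
X/W((2*4)*(-3), 250) = -917257786/34095/250 = -917257786/34095*1/250 = -458628893/4261875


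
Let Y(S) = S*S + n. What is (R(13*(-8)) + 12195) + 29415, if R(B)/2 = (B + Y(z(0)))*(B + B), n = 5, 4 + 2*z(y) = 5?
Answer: 82690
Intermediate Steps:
z(y) = ½ (z(y) = -2 + (½)*5 = -2 + 5/2 = ½)
Y(S) = 5 + S² (Y(S) = S*S + 5 = S² + 5 = 5 + S²)
R(B) = 4*B*(21/4 + B) (R(B) = 2*((B + (5 + (½)²))*(B + B)) = 2*((B + (5 + ¼))*(2*B)) = 2*((B + 21/4)*(2*B)) = 2*((21/4 + B)*(2*B)) = 2*(2*B*(21/4 + B)) = 4*B*(21/4 + B))
(R(13*(-8)) + 12195) + 29415 = ((13*(-8))*(21 + 4*(13*(-8))) + 12195) + 29415 = (-104*(21 + 4*(-104)) + 12195) + 29415 = (-104*(21 - 416) + 12195) + 29415 = (-104*(-395) + 12195) + 29415 = (41080 + 12195) + 29415 = 53275 + 29415 = 82690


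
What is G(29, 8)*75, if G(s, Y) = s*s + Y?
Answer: 63675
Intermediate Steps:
G(s, Y) = Y + s² (G(s, Y) = s² + Y = Y + s²)
G(29, 8)*75 = (8 + 29²)*75 = (8 + 841)*75 = 849*75 = 63675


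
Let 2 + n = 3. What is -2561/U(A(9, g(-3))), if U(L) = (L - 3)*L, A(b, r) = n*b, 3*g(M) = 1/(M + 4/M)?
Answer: -2561/54 ≈ -47.426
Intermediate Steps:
n = 1 (n = -2 + 3 = 1)
g(M) = 1/(3*(M + 4/M))
A(b, r) = b (A(b, r) = 1*b = b)
U(L) = L*(-3 + L) (U(L) = (-3 + L)*L = L*(-3 + L))
-2561/U(A(9, g(-3))) = -2561*1/(9*(-3 + 9)) = -2561/(9*6) = -2561/54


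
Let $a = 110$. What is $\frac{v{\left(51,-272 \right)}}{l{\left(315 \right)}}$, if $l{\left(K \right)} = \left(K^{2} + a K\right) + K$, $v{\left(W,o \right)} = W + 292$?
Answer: $\frac{49}{19170} \approx 0.0025561$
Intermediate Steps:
$v{\left(W,o \right)} = 292 + W$
$l{\left(K \right)} = K^{2} + 111 K$ ($l{\left(K \right)} = \left(K^{2} + 110 K\right) + K = K^{2} + 111 K$)
$\frac{v{\left(51,-272 \right)}}{l{\left(315 \right)}} = \frac{292 + 51}{315 \left(111 + 315\right)} = \frac{343}{315 \cdot 426} = \frac{343}{134190} = 343 \cdot \frac{1}{134190} = \frac{49}{19170}$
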